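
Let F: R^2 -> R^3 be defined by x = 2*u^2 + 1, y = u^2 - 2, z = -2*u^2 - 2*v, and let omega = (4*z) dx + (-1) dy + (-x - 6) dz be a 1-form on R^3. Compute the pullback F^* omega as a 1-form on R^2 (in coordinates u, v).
F^* omega = (2*u*(-12*u^2 - 16*v + 13)) du + (4*u^2 + 14) dv

Using F^*(f dg) = (f ∘ F) d(g ∘ F), substitute each coordinate x_i by F_i(u, v) in f_i, and replace dx_i by d F_i = (∂F_i/∂u) du + (∂F_i/∂v) dv.
  For the x component: f_1(F) = -8*u^2 - 8*v; d F_1 = (4*u) du + (0) dv
  For the y component: f_2(F) = -1; d F_2 = (2*u) du + (0) dv
  For the z component: f_3(F) = -2*u^2 - 7; d F_3 = (-4*u) du + (-2) dv
Combining and collecting du, dv coefficients:
  coeff of du: 2*u*(-12*u^2 - 16*v + 13)
  coeff of dv: 4*u^2 + 14
F^* omega = (2*u*(-12*u^2 - 16*v + 13)) du + (4*u^2 + 14) dv.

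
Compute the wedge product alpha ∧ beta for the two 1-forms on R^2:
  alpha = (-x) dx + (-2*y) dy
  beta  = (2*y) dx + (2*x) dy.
alpha ∧ beta = (-2*x^2 + 4*y^2) dx ∧ dy

Distribute the wedge, using dx_i ∧ dx_j = -dx_j ∧ dx_i and dx_i ∧ dx_i = 0. For each pair (i, j) with i < j, the coefficient of dx_i ∧ dx_j in alpha ∧ beta is (alpha_i * beta_j - alpha_j * beta_i). Collecting: alpha ∧ beta = (-2*x^2 + 4*y^2) dx ∧ dy.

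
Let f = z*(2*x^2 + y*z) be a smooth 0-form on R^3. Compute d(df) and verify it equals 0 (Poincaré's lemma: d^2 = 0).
d(df) = 0

Step 1: df = sum_i (∂f/∂x_i) dx_i = (4*x*z) dx + (z^2) dy + (2*x^2 + 2*y*z) dz.
Step 2: Apply d again. Using the 1-form formula, the coefficient of dx ∧ dy in d(df) is ∂^2 f/∂x ∂y - ∂^2 f/∂y ∂x = (0) - (0) = 0 (equality of mixed partials for smooth f).
Similarly for dx ∧ dz and dy ∧ dz — all coefficients vanish. So d(df) = 0.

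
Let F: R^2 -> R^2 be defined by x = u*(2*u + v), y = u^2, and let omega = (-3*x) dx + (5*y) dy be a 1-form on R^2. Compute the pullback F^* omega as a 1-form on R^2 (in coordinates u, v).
F^* omega = (u*(-14*u^2 - 18*u*v - 3*v^2)) du + (3*u^2*(-2*u - v)) dv

Using F^*(f dg) = (f ∘ F) d(g ∘ F), substitute each coordinate x_i by F_i(u, v) in f_i, and replace dx_i by d F_i = (∂F_i/∂u) du + (∂F_i/∂v) dv.
  For the x component: f_1(F) = 3*u*(-2*u - v); d F_1 = (4*u + v) du + (u) dv
  For the y component: f_2(F) = 5*u^2; d F_2 = (2*u) du + (0) dv
Combining and collecting du, dv coefficients:
  coeff of du: u*(-14*u^2 - 18*u*v - 3*v^2)
  coeff of dv: 3*u^2*(-2*u - v)
F^* omega = (u*(-14*u^2 - 18*u*v - 3*v^2)) du + (3*u^2*(-2*u - v)) dv.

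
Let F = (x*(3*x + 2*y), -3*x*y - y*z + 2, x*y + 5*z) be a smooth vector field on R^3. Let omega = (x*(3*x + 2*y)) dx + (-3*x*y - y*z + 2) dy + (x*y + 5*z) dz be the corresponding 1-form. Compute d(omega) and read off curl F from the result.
d(omega) = (x + y) dy ∧ dz + (-y) dz ∧ dx + (-2*x - 3*y) dx ∧ dy; curl F = (x + y, -y, -2*x - 3*y)

d omega = sum_{i<j} (∂f_j/∂x_i - ∂f_i/∂x_j) dx_i ∧ dx_j. Under the identification (dy ∧ dz, dz ∧ dx, dx ∧ dy) ↔ (e_x, e_y, e_z), the coefficients are exactly the components of curl F. Compute:
  ∂R/∂y - ∂Q/∂z = (x) - (-y) = x + y
  ∂P/∂z - ∂R/∂x = (0) - (y) = -y
  ∂Q/∂x - ∂P/∂y = (-3*y) - (2*x) = -2*x - 3*y.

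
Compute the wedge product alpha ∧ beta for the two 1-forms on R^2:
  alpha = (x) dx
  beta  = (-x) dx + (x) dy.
alpha ∧ beta = (x^2) dx ∧ dy

Distribute the wedge, using dx_i ∧ dx_j = -dx_j ∧ dx_i and dx_i ∧ dx_i = 0. For each pair (i, j) with i < j, the coefficient of dx_i ∧ dx_j in alpha ∧ beta is (alpha_i * beta_j - alpha_j * beta_i). Collecting: alpha ∧ beta = (x^2) dx ∧ dy.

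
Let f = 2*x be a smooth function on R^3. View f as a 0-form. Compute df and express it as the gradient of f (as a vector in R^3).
df = (2) dx + (0) dy + (0) dz; grad f = (2, 0, 0)

For a 0-form f, d f = (∂f/∂x) dx + (∂f/∂y) dy + (∂f/∂z) dz. The components of the vector representation are exactly the entries of grad f in Cartesian coordinates:
  ∂f/∂x = 2
  ∂f/∂y = 0
  ∂f/∂z = 0.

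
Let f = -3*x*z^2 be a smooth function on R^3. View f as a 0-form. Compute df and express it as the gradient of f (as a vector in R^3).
df = (-3*z^2) dx + (0) dy + (-6*x*z) dz; grad f = (-3*z^2, 0, -6*x*z)

For a 0-form f, d f = (∂f/∂x) dx + (∂f/∂y) dy + (∂f/∂z) dz. The components of the vector representation are exactly the entries of grad f in Cartesian coordinates:
  ∂f/∂x = -3*z^2
  ∂f/∂y = 0
  ∂f/∂z = -6*x*z.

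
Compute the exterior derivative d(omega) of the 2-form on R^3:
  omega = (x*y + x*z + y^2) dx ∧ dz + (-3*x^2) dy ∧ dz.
d(omega) = (-7*x - 2*y) dx ∧ dy ∧ dz

For a 2-form omega = sum_{i<j} g_{ij} dx_i ∧ dx_j, the exterior derivative is
  d(omega) = sum_{i<j} d(g_{ij}) ∧ dx_i ∧ dx_j = sum_{i<j, k} (∂g_{ij}/∂x_k) dx_k ∧ dx_i ∧ dx_j.
Expand each term, using dx_k ∧ dx_i ∧ dx_j = sgn(permutation) dx_{(a)} ∧ dx_{(b)} ∧ dx_{(c)} with (a < b < c) sorted:
  d(x*y + x*z + y^2) includes (∂/∂y)(x*y + x*z + y^2) dy = (x + 2*y) dy, which multiplied by dx ∧ dz gives (-x - 2*y) dx ∧ dy ∧ dz
  d(-3*x^2) includes (∂/∂x)(-3*x^2) dx = (-6*x) dx, which multiplied by dy ∧ dz gives (-6*x) dx ∧ dy ∧ dz
Collecting like 3-forms: d(omega) = (-7*x - 2*y) dx ∧ dy ∧ dz.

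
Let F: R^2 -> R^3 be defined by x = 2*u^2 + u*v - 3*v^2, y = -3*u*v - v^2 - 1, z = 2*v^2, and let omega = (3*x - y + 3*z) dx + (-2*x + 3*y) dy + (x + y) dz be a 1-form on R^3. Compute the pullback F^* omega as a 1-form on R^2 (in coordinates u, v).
F^* omega = (24*u^3 + 42*u^2*v + 31*u*v^2 + 4*u - 11*v^3 + 10*v) du + (18*u^3 + 19*u^2*v - 33*u*v^2 + 10*u - 10*v^3 - 4*v) dv

Using F^*(f dg) = (f ∘ F) d(g ∘ F), substitute each coordinate x_i by F_i(u, v) in f_i, and replace dx_i by d F_i = (∂F_i/∂u) du + (∂F_i/∂v) dv.
  For the x component: f_1(F) = 6*u^2 + 6*u*v - 2*v^2 + 1; d F_1 = (4*u + v) du + (u - 6*v) dv
  For the y component: f_2(F) = -4*u^2 - 11*u*v + 3*v^2 - 3; d F_2 = (-3*v) du + (-3*u - 2*v) dv
  For the z component: f_3(F) = 2*u^2 - 2*u*v - 4*v^2 - 1; d F_3 = (0) du + (4*v) dv
Combining and collecting du, dv coefficients:
  coeff of du: 24*u^3 + 42*u^2*v + 31*u*v^2 + 4*u - 11*v^3 + 10*v
  coeff of dv: 18*u^3 + 19*u^2*v - 33*u*v^2 + 10*u - 10*v^3 - 4*v
F^* omega = (24*u^3 + 42*u^2*v + 31*u*v^2 + 4*u - 11*v^3 + 10*v) du + (18*u^3 + 19*u^2*v - 33*u*v^2 + 10*u - 10*v^3 - 4*v) dv.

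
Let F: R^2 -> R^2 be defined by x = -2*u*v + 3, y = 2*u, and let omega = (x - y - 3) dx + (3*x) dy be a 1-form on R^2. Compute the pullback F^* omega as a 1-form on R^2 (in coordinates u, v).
F^* omega = (4*u*v^2 - 8*u*v + 18) du + (4*u^2*(v + 1)) dv

Using F^*(f dg) = (f ∘ F) d(g ∘ F), substitute each coordinate x_i by F_i(u, v) in f_i, and replace dx_i by d F_i = (∂F_i/∂u) du + (∂F_i/∂v) dv.
  For the x component: f_1(F) = 2*u*(-v - 1); d F_1 = (-2*v) du + (-2*u) dv
  For the y component: f_2(F) = -6*u*v + 9; d F_2 = (2) du + (0) dv
Combining and collecting du, dv coefficients:
  coeff of du: 4*u*v^2 - 8*u*v + 18
  coeff of dv: 4*u^2*(v + 1)
F^* omega = (4*u*v^2 - 8*u*v + 18) du + (4*u^2*(v + 1)) dv.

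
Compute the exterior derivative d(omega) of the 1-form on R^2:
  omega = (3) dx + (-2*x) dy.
d(omega) = (-2) dx ∧ dy

For a 1-form omega = sum_i f_i dx_i, the exterior derivative is
  d(omega) = sum_{i < j} (∂f_j/∂x_i - ∂f_i/∂x_j) dx_i ∧ dx_j.
  coefficient of dx ∧ dy: ∂f_2/∂x - ∂f_1/∂y = ∂(-2*x)/∂x - ∂(3)/∂y = -2
Assembling: d(omega) = (-2) dx ∧ dy.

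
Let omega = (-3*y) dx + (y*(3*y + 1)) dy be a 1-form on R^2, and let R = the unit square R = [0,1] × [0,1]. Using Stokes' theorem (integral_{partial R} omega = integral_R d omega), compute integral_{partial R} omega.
integral_(partial R) omega = 3

Stokes: integral_partial_R omega = integral_R d omega with d omega = (∂Q/∂x - ∂P/∂y) dx ∧ dy.
  ∂Q/∂x = 0
  ∂P/∂y = -3
  integrand = ∂Q/∂x - ∂P/∂y = 3.
Integrating over R: integral_0^1 integral_0^1 (3) dx dy = 3.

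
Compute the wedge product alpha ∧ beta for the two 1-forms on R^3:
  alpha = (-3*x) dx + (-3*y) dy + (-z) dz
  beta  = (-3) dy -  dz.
alpha ∧ beta = (9*x) dx ∧ dy + (3*x) dx ∧ dz + (3*y - 3*z) dy ∧ dz

Distribute the wedge, using dx_i ∧ dx_j = -dx_j ∧ dx_i and dx_i ∧ dx_i = 0. For each pair (i, j) with i < j, the coefficient of dx_i ∧ dx_j in alpha ∧ beta is (alpha_i * beta_j - alpha_j * beta_i). Collecting: alpha ∧ beta = (9*x) dx ∧ dy + (3*x) dx ∧ dz + (3*y - 3*z) dy ∧ dz.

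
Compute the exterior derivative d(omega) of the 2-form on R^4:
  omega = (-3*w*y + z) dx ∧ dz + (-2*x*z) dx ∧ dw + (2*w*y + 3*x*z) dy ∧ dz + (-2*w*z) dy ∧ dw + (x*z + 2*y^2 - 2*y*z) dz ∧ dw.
d(omega) = (3*w + 3*z) dx ∧ dy ∧ dz + (2*x - 3*y + z) dx ∧ dz ∧ dw + (2*w + 6*y - 2*z) dy ∧ dz ∧ dw

For a 2-form omega = sum_{i<j} g_{ij} dx_i ∧ dx_j, the exterior derivative is
  d(omega) = sum_{i<j} d(g_{ij}) ∧ dx_i ∧ dx_j = sum_{i<j, k} (∂g_{ij}/∂x_k) dx_k ∧ dx_i ∧ dx_j.
Expand each term, using dx_k ∧ dx_i ∧ dx_j = sgn(permutation) dx_{(a)} ∧ dx_{(b)} ∧ dx_{(c)} with (a < b < c) sorted:
  d(-3*w*y + z) includes (∂/∂y)(-3*w*y + z) dy = (-3*w) dy, which multiplied by dx ∧ dz gives (3*w) dx ∧ dy ∧ dz
  d(-3*w*y + z) includes (∂/∂w)(-3*w*y + z) dw = (-3*y) dw, which multiplied by dx ∧ dz gives (-3*y) dx ∧ dz ∧ dw
  d(-2*x*z) includes (∂/∂z)(-2*x*z) dz = (-2*x) dz, which multiplied by dx ∧ dw gives (2*x) dx ∧ dz ∧ dw
  d(2*w*y + 3*x*z) includes (∂/∂x)(2*w*y + 3*x*z) dx = (3*z) dx, which multiplied by dy ∧ dz gives (3*z) dx ∧ dy ∧ dz
  d(2*w*y + 3*x*z) includes (∂/∂w)(2*w*y + 3*x*z) dw = (2*y) dw, which multiplied by dy ∧ dz gives (2*y) dy ∧ dz ∧ dw
  d(-2*w*z) includes (∂/∂z)(-2*w*z) dz = (-2*w) dz, which multiplied by dy ∧ dw gives (2*w) dy ∧ dz ∧ dw
  d(x*z + 2*y^2 - 2*y*z) includes (∂/∂x)(x*z + 2*y^2 - 2*y*z) dx = (z) dx, which multiplied by dz ∧ dw gives (z) dx ∧ dz ∧ dw
  d(x*z + 2*y^2 - 2*y*z) includes (∂/∂y)(x*z + 2*y^2 - 2*y*z) dy = (4*y - 2*z) dy, which multiplied by dz ∧ dw gives (4*y - 2*z) dy ∧ dz ∧ dw
Collecting like 3-forms: d(omega) = (3*w + 3*z) dx ∧ dy ∧ dz + (2*x - 3*y + z) dx ∧ dz ∧ dw + (2*w + 6*y - 2*z) dy ∧ dz ∧ dw.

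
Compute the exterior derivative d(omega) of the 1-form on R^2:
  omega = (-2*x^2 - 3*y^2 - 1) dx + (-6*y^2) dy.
d(omega) = (6*y) dx ∧ dy

For a 1-form omega = sum_i f_i dx_i, the exterior derivative is
  d(omega) = sum_{i < j} (∂f_j/∂x_i - ∂f_i/∂x_j) dx_i ∧ dx_j.
  coefficient of dx ∧ dy: ∂f_2/∂x - ∂f_1/∂y = ∂(-6*y^2)/∂x - ∂(-2*x^2 - 3*y^2 - 1)/∂y = 6*y
Assembling: d(omega) = (6*y) dx ∧ dy.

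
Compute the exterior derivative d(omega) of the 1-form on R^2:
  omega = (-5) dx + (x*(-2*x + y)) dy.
d(omega) = (-4*x + y) dx ∧ dy

For a 1-form omega = sum_i f_i dx_i, the exterior derivative is
  d(omega) = sum_{i < j} (∂f_j/∂x_i - ∂f_i/∂x_j) dx_i ∧ dx_j.
  coefficient of dx ∧ dy: ∂f_2/∂x - ∂f_1/∂y = ∂(x*(-2*x + y))/∂x - ∂(-5)/∂y = -4*x + y
Assembling: d(omega) = (-4*x + y) dx ∧ dy.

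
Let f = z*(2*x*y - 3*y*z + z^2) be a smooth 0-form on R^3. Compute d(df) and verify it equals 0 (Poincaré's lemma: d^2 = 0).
d(df) = 0

Step 1: df = sum_i (∂f/∂x_i) dx_i = (2*y*z) dx + (z*(2*x - 3*z)) dy + (2*x*y - 6*y*z + 3*z^2) dz.
Step 2: Apply d again. Using the 1-form formula, the coefficient of dx ∧ dy in d(df) is ∂^2 f/∂x ∂y - ∂^2 f/∂y ∂x = (2*z) - (2*z) = 0 (equality of mixed partials for smooth f).
Similarly for dx ∧ dz and dy ∧ dz — all coefficients vanish. So d(df) = 0.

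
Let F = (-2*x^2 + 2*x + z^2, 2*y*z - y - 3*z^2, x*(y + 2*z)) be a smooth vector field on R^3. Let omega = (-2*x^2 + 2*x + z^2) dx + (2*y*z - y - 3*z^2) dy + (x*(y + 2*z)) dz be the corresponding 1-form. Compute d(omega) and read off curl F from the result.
d(omega) = (x - 2*y + 6*z) dy ∧ dz + (-y) dz ∧ dx + (0) dx ∧ dy; curl F = (x - 2*y + 6*z, -y, 0)

d omega = sum_{i<j} (∂f_j/∂x_i - ∂f_i/∂x_j) dx_i ∧ dx_j. Under the identification (dy ∧ dz, dz ∧ dx, dx ∧ dy) ↔ (e_x, e_y, e_z), the coefficients are exactly the components of curl F. Compute:
  ∂R/∂y - ∂Q/∂z = (x) - (2*y - 6*z) = x - 2*y + 6*z
  ∂P/∂z - ∂R/∂x = (2*z) - (y + 2*z) = -y
  ∂Q/∂x - ∂P/∂y = (0) - (0) = 0.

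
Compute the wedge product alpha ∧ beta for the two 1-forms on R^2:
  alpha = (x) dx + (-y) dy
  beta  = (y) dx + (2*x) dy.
alpha ∧ beta = (2*x^2 + y^2) dx ∧ dy

Distribute the wedge, using dx_i ∧ dx_j = -dx_j ∧ dx_i and dx_i ∧ dx_i = 0. For each pair (i, j) with i < j, the coefficient of dx_i ∧ dx_j in alpha ∧ beta is (alpha_i * beta_j - alpha_j * beta_i). Collecting: alpha ∧ beta = (2*x^2 + y^2) dx ∧ dy.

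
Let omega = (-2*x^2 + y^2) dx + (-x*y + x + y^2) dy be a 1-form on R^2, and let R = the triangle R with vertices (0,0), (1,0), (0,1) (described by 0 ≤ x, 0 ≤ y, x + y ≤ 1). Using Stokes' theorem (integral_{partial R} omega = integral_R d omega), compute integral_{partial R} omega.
integral_(partial R) omega = 0

Stokes: integral_partial_R omega = integral_R d omega with d omega = (∂Q/∂x - ∂P/∂y) dx ∧ dy.
  ∂Q/∂x = 1 - y
  ∂P/∂y = 2*y
  integrand = ∂Q/∂x - ∂P/∂y = 1 - 3*y.
Integrating over R: integral_0^1 integral_0^{1-x} (1 - 3*y) dy dx = 0.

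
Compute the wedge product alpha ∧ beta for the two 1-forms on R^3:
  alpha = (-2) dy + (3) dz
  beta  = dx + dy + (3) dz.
alpha ∧ beta = (2) dx ∧ dy + (-9) dy ∧ dz + (-3) dx ∧ dz

Distribute the wedge, using dx_i ∧ dx_j = -dx_j ∧ dx_i and dx_i ∧ dx_i = 0. For each pair (i, j) with i < j, the coefficient of dx_i ∧ dx_j in alpha ∧ beta is (alpha_i * beta_j - alpha_j * beta_i). Collecting: alpha ∧ beta = (2) dx ∧ dy + (-9) dy ∧ dz + (-3) dx ∧ dz.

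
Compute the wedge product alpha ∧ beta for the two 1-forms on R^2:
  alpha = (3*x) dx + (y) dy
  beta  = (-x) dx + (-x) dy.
alpha ∧ beta = (x*(-3*x + y)) dx ∧ dy

Distribute the wedge, using dx_i ∧ dx_j = -dx_j ∧ dx_i and dx_i ∧ dx_i = 0. For each pair (i, j) with i < j, the coefficient of dx_i ∧ dx_j in alpha ∧ beta is (alpha_i * beta_j - alpha_j * beta_i). Collecting: alpha ∧ beta = (x*(-3*x + y)) dx ∧ dy.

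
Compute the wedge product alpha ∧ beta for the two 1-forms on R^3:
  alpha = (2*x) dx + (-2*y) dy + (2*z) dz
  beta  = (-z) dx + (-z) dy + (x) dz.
alpha ∧ beta = (-2*z*(x + y)) dx ∧ dy + (2*x^2 + 2*z^2) dx ∧ dz + (-2*x*y + 2*z^2) dy ∧ dz

Distribute the wedge, using dx_i ∧ dx_j = -dx_j ∧ dx_i and dx_i ∧ dx_i = 0. For each pair (i, j) with i < j, the coefficient of dx_i ∧ dx_j in alpha ∧ beta is (alpha_i * beta_j - alpha_j * beta_i). Collecting: alpha ∧ beta = (-2*z*(x + y)) dx ∧ dy + (2*x^2 + 2*z^2) dx ∧ dz + (-2*x*y + 2*z^2) dy ∧ dz.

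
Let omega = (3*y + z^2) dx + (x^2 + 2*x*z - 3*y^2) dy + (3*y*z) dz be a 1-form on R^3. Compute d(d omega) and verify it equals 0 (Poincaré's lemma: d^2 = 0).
d(d omega) = 0

Step 1: d omega = sum_{i<j} (∂f_j/∂x_i - ∂f_i/∂x_j) dx_i ∧ dx_j:
  coeff of dx ∧ dy: 2*x + 2*z - 3
  coeff of dx ∧ dz: -2*z
  coeff of dy ∧ dz: -2*x + 3*z
Step 2: Apply d again to each 2-form coefficient. The only possible 3-form in R^3 is dx ∧ dy ∧ dz, with coefficient
  ∂(coeff of dy∧dz)/∂x - ∂(coeff of dx∧dz)/∂y + ∂(coeff of dx∧dy)/∂z
  = ∂/∂x (-2*x + 3*z) - ∂/∂y (-2*z) + ∂/∂z (2*x + 2*z - 3).
Each of these terms simplifies to sums of mixed partials that cancel in pairs. The result is 0 (by equality of mixed partials for smooth functions — Schwarz / Clairaut).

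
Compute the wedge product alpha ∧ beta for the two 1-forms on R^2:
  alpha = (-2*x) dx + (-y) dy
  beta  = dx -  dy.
alpha ∧ beta = (2*x + y) dx ∧ dy

Distribute the wedge, using dx_i ∧ dx_j = -dx_j ∧ dx_i and dx_i ∧ dx_i = 0. For each pair (i, j) with i < j, the coefficient of dx_i ∧ dx_j in alpha ∧ beta is (alpha_i * beta_j - alpha_j * beta_i). Collecting: alpha ∧ beta = (2*x + y) dx ∧ dy.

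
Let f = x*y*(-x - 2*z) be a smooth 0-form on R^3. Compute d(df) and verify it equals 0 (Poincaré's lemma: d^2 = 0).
d(df) = 0

Step 1: df = sum_i (∂f/∂x_i) dx_i = (2*y*(-x - z)) dx + (x*(-x - 2*z)) dy + (-2*x*y) dz.
Step 2: Apply d again. Using the 1-form formula, the coefficient of dx ∧ dy in d(df) is ∂^2 f/∂x ∂y - ∂^2 f/∂y ∂x = (-2*x - 2*z) - (-2*x - 2*z) = 0 (equality of mixed partials for smooth f).
Similarly for dx ∧ dz and dy ∧ dz — all coefficients vanish. So d(df) = 0.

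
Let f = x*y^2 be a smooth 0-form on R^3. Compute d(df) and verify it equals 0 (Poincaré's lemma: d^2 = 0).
d(df) = 0

Step 1: df = sum_i (∂f/∂x_i) dx_i = (y^2) dx + (2*x*y) dy + (0) dz.
Step 2: Apply d again. Using the 1-form formula, the coefficient of dx ∧ dy in d(df) is ∂^2 f/∂x ∂y - ∂^2 f/∂y ∂x = (2*y) - (2*y) = 0 (equality of mixed partials for smooth f).
Similarly for dx ∧ dz and dy ∧ dz — all coefficients vanish. So d(df) = 0.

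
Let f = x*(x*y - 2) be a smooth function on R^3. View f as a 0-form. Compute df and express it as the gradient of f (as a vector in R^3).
df = (2*x*y - 2) dx + (x^2) dy + (0) dz; grad f = (2*x*y - 2, x^2, 0)

For a 0-form f, d f = (∂f/∂x) dx + (∂f/∂y) dy + (∂f/∂z) dz. The components of the vector representation are exactly the entries of grad f in Cartesian coordinates:
  ∂f/∂x = 2*x*y - 2
  ∂f/∂y = x^2
  ∂f/∂z = 0.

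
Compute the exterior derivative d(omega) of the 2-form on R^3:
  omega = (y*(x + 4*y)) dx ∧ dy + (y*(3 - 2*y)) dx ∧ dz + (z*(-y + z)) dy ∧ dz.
d(omega) = (4*y - 3) dx ∧ dy ∧ dz

For a 2-form omega = sum_{i<j} g_{ij} dx_i ∧ dx_j, the exterior derivative is
  d(omega) = sum_{i<j} d(g_{ij}) ∧ dx_i ∧ dx_j = sum_{i<j, k} (∂g_{ij}/∂x_k) dx_k ∧ dx_i ∧ dx_j.
Expand each term, using dx_k ∧ dx_i ∧ dx_j = sgn(permutation) dx_{(a)} ∧ dx_{(b)} ∧ dx_{(c)} with (a < b < c) sorted:
  d(y*(3 - 2*y)) includes (∂/∂y)(y*(3 - 2*y)) dy = (3 - 4*y) dy, which multiplied by dx ∧ dz gives (4*y - 3) dx ∧ dy ∧ dz
Collecting like 3-forms: d(omega) = (4*y - 3) dx ∧ dy ∧ dz.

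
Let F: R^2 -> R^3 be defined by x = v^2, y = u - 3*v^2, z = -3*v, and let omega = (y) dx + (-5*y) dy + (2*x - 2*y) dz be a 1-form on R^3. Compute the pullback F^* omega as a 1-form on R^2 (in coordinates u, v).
F^* omega = (-5*u + 15*v^2) du + (32*u*v + 6*u - 96*v^3 - 24*v^2) dv

Using F^*(f dg) = (f ∘ F) d(g ∘ F), substitute each coordinate x_i by F_i(u, v) in f_i, and replace dx_i by d F_i = (∂F_i/∂u) du + (∂F_i/∂v) dv.
  For the x component: f_1(F) = u - 3*v^2; d F_1 = (0) du + (2*v) dv
  For the y component: f_2(F) = -5*u + 15*v^2; d F_2 = (1) du + (-6*v) dv
  For the z component: f_3(F) = -2*u + 8*v^2; d F_3 = (0) du + (-3) dv
Combining and collecting du, dv coefficients:
  coeff of du: -5*u + 15*v^2
  coeff of dv: 32*u*v + 6*u - 96*v^3 - 24*v^2
F^* omega = (-5*u + 15*v^2) du + (32*u*v + 6*u - 96*v^3 - 24*v^2) dv.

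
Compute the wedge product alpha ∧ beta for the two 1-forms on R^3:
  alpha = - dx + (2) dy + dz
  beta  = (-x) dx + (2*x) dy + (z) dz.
alpha ∧ beta = (x - z) dx ∧ dz + (-2*x + 2*z) dy ∧ dz

Distribute the wedge, using dx_i ∧ dx_j = -dx_j ∧ dx_i and dx_i ∧ dx_i = 0. For each pair (i, j) with i < j, the coefficient of dx_i ∧ dx_j in alpha ∧ beta is (alpha_i * beta_j - alpha_j * beta_i). Collecting: alpha ∧ beta = (x - z) dx ∧ dz + (-2*x + 2*z) dy ∧ dz.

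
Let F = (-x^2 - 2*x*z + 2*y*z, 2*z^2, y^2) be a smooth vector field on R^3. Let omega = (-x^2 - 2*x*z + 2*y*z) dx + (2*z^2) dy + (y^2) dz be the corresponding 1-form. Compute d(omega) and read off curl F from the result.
d(omega) = (2*y - 4*z) dy ∧ dz + (-2*x + 2*y) dz ∧ dx + (-2*z) dx ∧ dy; curl F = (2*y - 4*z, -2*x + 2*y, -2*z)

d omega = sum_{i<j} (∂f_j/∂x_i - ∂f_i/∂x_j) dx_i ∧ dx_j. Under the identification (dy ∧ dz, dz ∧ dx, dx ∧ dy) ↔ (e_x, e_y, e_z), the coefficients are exactly the components of curl F. Compute:
  ∂R/∂y - ∂Q/∂z = (2*y) - (4*z) = 2*y - 4*z
  ∂P/∂z - ∂R/∂x = (-2*x + 2*y) - (0) = -2*x + 2*y
  ∂Q/∂x - ∂P/∂y = (0) - (2*z) = -2*z.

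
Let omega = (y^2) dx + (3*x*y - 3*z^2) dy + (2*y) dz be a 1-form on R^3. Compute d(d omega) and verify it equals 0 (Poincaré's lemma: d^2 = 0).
d(d omega) = 0

Step 1: d omega = sum_{i<j} (∂f_j/∂x_i - ∂f_i/∂x_j) dx_i ∧ dx_j:
  coeff of dx ∧ dy: y
  coeff of dx ∧ dz: 0
  coeff of dy ∧ dz: 6*z + 2
Step 2: Apply d again to each 2-form coefficient. The only possible 3-form in R^3 is dx ∧ dy ∧ dz, with coefficient
  ∂(coeff of dy∧dz)/∂x - ∂(coeff of dx∧dz)/∂y + ∂(coeff of dx∧dy)/∂z
  = ∂/∂x (6*z + 2) - ∂/∂y (0) + ∂/∂z (y).
Each of these terms simplifies to sums of mixed partials that cancel in pairs. The result is 0 (by equality of mixed partials for smooth functions — Schwarz / Clairaut).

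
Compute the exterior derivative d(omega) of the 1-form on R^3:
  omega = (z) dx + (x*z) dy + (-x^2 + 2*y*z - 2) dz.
d(omega) = (z) dx ∧ dy + (-2*x - 1) dx ∧ dz + (-x + 2*z) dy ∧ dz

For a 1-form omega = sum_i f_i dx_i, the exterior derivative is
  d(omega) = sum_{i < j} (∂f_j/∂x_i - ∂f_i/∂x_j) dx_i ∧ dx_j.
  coefficient of dx ∧ dy: ∂f_2/∂x - ∂f_1/∂y = ∂(x*z)/∂x - ∂(z)/∂y = z
  coefficient of dx ∧ dz: ∂f_3/∂x - ∂f_1/∂z = ∂(-x^2 + 2*y*z - 2)/∂x - ∂(z)/∂z = -2*x - 1
  coefficient of dy ∧ dz: ∂f_3/∂y - ∂f_2/∂z = ∂(-x^2 + 2*y*z - 2)/∂y - ∂(x*z)/∂z = -x + 2*z
Assembling: d(omega) = (z) dx ∧ dy + (-2*x - 1) dx ∧ dz + (-x + 2*z) dy ∧ dz.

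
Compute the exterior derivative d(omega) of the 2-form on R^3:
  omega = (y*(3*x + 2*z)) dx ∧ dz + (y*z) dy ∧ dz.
d(omega) = (-3*x - 2*z) dx ∧ dy ∧ dz

For a 2-form omega = sum_{i<j} g_{ij} dx_i ∧ dx_j, the exterior derivative is
  d(omega) = sum_{i<j} d(g_{ij}) ∧ dx_i ∧ dx_j = sum_{i<j, k} (∂g_{ij}/∂x_k) dx_k ∧ dx_i ∧ dx_j.
Expand each term, using dx_k ∧ dx_i ∧ dx_j = sgn(permutation) dx_{(a)} ∧ dx_{(b)} ∧ dx_{(c)} with (a < b < c) sorted:
  d(y*(3*x + 2*z)) includes (∂/∂y)(y*(3*x + 2*z)) dy = (3*x + 2*z) dy, which multiplied by dx ∧ dz gives (-3*x - 2*z) dx ∧ dy ∧ dz
Collecting like 3-forms: d(omega) = (-3*x - 2*z) dx ∧ dy ∧ dz.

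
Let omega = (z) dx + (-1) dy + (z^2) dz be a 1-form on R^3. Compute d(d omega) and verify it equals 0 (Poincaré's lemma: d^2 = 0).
d(d omega) = 0

Step 1: d omega = sum_{i<j} (∂f_j/∂x_i - ∂f_i/∂x_j) dx_i ∧ dx_j:
  coeff of dx ∧ dy: 0
  coeff of dx ∧ dz: -1
  coeff of dy ∧ dz: 0
Step 2: Apply d again to each 2-form coefficient. The only possible 3-form in R^3 is dx ∧ dy ∧ dz, with coefficient
  ∂(coeff of dy∧dz)/∂x - ∂(coeff of dx∧dz)/∂y + ∂(coeff of dx∧dy)/∂z
  = ∂/∂x (0) - ∂/∂y (-1) + ∂/∂z (0).
Each of these terms simplifies to sums of mixed partials that cancel in pairs. The result is 0 (by equality of mixed partials for smooth functions — Schwarz / Clairaut).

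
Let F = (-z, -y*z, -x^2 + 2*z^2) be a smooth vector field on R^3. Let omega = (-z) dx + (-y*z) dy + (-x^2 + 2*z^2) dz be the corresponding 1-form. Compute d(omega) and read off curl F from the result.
d(omega) = (y) dy ∧ dz + (2*x - 1) dz ∧ dx + (0) dx ∧ dy; curl F = (y, 2*x - 1, 0)

d omega = sum_{i<j} (∂f_j/∂x_i - ∂f_i/∂x_j) dx_i ∧ dx_j. Under the identification (dy ∧ dz, dz ∧ dx, dx ∧ dy) ↔ (e_x, e_y, e_z), the coefficients are exactly the components of curl F. Compute:
  ∂R/∂y - ∂Q/∂z = (0) - (-y) = y
  ∂P/∂z - ∂R/∂x = (-1) - (-2*x) = 2*x - 1
  ∂Q/∂x - ∂P/∂y = (0) - (0) = 0.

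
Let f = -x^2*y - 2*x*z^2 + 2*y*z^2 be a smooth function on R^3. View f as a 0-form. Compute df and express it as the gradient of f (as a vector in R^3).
df = (-2*x*y - 2*z^2) dx + (-x^2 + 2*z^2) dy + (4*z*(-x + y)) dz; grad f = (-2*x*y - 2*z^2, -x^2 + 2*z^2, 4*z*(-x + y))

For a 0-form f, d f = (∂f/∂x) dx + (∂f/∂y) dy + (∂f/∂z) dz. The components of the vector representation are exactly the entries of grad f in Cartesian coordinates:
  ∂f/∂x = -2*x*y - 2*z^2
  ∂f/∂y = -x^2 + 2*z^2
  ∂f/∂z = 4*z*(-x + y).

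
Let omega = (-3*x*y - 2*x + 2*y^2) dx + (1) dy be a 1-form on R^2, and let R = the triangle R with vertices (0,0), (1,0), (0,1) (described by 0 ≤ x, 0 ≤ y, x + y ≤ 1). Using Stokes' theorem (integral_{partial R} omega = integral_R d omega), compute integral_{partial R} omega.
integral_(partial R) omega = -1/6

Stokes: integral_partial_R omega = integral_R d omega with d omega = (∂Q/∂x - ∂P/∂y) dx ∧ dy.
  ∂Q/∂x = 0
  ∂P/∂y = -3*x + 4*y
  integrand = ∂Q/∂x - ∂P/∂y = 3*x - 4*y.
Integrating over R: integral_0^1 integral_0^{1-x} (3*x - 4*y) dy dx = -1/6.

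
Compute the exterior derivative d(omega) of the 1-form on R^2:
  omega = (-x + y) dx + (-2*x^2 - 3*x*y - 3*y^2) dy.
d(omega) = (-4*x - 3*y - 1) dx ∧ dy

For a 1-form omega = sum_i f_i dx_i, the exterior derivative is
  d(omega) = sum_{i < j} (∂f_j/∂x_i - ∂f_i/∂x_j) dx_i ∧ dx_j.
  coefficient of dx ∧ dy: ∂f_2/∂x - ∂f_1/∂y = ∂(-2*x^2 - 3*x*y - 3*y^2)/∂x - ∂(-x + y)/∂y = -4*x - 3*y - 1
Assembling: d(omega) = (-4*x - 3*y - 1) dx ∧ dy.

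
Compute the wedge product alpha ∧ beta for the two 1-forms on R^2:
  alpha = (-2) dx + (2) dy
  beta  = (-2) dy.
alpha ∧ beta = (4) dx ∧ dy

Distribute the wedge, using dx_i ∧ dx_j = -dx_j ∧ dx_i and dx_i ∧ dx_i = 0. For each pair (i, j) with i < j, the coefficient of dx_i ∧ dx_j in alpha ∧ beta is (alpha_i * beta_j - alpha_j * beta_i). Collecting: alpha ∧ beta = (4) dx ∧ dy.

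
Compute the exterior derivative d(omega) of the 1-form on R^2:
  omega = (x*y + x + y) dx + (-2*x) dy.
d(omega) = (-x - 3) dx ∧ dy

For a 1-form omega = sum_i f_i dx_i, the exterior derivative is
  d(omega) = sum_{i < j} (∂f_j/∂x_i - ∂f_i/∂x_j) dx_i ∧ dx_j.
  coefficient of dx ∧ dy: ∂f_2/∂x - ∂f_1/∂y = ∂(-2*x)/∂x - ∂(x*y + x + y)/∂y = -x - 3
Assembling: d(omega) = (-x - 3) dx ∧ dy.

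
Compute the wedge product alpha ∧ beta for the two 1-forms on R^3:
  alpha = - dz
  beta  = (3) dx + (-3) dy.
alpha ∧ beta = (3) dx ∧ dz + (-3) dy ∧ dz

Distribute the wedge, using dx_i ∧ dx_j = -dx_j ∧ dx_i and dx_i ∧ dx_i = 0. For each pair (i, j) with i < j, the coefficient of dx_i ∧ dx_j in alpha ∧ beta is (alpha_i * beta_j - alpha_j * beta_i). Collecting: alpha ∧ beta = (3) dx ∧ dz + (-3) dy ∧ dz.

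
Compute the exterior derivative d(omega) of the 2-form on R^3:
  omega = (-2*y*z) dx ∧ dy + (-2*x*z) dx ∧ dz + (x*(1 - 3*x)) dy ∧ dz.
d(omega) = (-6*x - 2*y + 1) dx ∧ dy ∧ dz

For a 2-form omega = sum_{i<j} g_{ij} dx_i ∧ dx_j, the exterior derivative is
  d(omega) = sum_{i<j} d(g_{ij}) ∧ dx_i ∧ dx_j = sum_{i<j, k} (∂g_{ij}/∂x_k) dx_k ∧ dx_i ∧ dx_j.
Expand each term, using dx_k ∧ dx_i ∧ dx_j = sgn(permutation) dx_{(a)} ∧ dx_{(b)} ∧ dx_{(c)} with (a < b < c) sorted:
  d(-2*y*z) includes (∂/∂z)(-2*y*z) dz = (-2*y) dz, which multiplied by dx ∧ dy gives (-2*y) dx ∧ dy ∧ dz
  d(x*(1 - 3*x)) includes (∂/∂x)(x*(1 - 3*x)) dx = (1 - 6*x) dx, which multiplied by dy ∧ dz gives (1 - 6*x) dx ∧ dy ∧ dz
Collecting like 3-forms: d(omega) = (-6*x - 2*y + 1) dx ∧ dy ∧ dz.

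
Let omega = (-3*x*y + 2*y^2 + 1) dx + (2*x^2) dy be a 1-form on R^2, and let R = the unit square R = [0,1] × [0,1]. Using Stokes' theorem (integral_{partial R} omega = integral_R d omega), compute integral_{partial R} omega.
integral_(partial R) omega = 3/2

Stokes: integral_partial_R omega = integral_R d omega with d omega = (∂Q/∂x - ∂P/∂y) dx ∧ dy.
  ∂Q/∂x = 4*x
  ∂P/∂y = -3*x + 4*y
  integrand = ∂Q/∂x - ∂P/∂y = 7*x - 4*y.
Integrating over R: integral_0^1 integral_0^1 (7*x - 4*y) dx dy = 3/2.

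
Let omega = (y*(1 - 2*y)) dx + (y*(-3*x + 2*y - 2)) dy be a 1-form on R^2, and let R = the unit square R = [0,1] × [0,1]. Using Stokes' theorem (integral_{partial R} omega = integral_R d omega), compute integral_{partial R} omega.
integral_(partial R) omega = -1/2

Stokes: integral_partial_R omega = integral_R d omega with d omega = (∂Q/∂x - ∂P/∂y) dx ∧ dy.
  ∂Q/∂x = -3*y
  ∂P/∂y = 1 - 4*y
  integrand = ∂Q/∂x - ∂P/∂y = y - 1.
Integrating over R: integral_0^1 integral_0^1 (y - 1) dx dy = -1/2.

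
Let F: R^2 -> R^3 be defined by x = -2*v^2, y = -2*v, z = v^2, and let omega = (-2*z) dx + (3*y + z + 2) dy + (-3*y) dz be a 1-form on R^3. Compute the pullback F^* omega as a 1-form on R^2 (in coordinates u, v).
F^* omega = (8*v^3 + 10*v^2 + 12*v - 4) dv

Using F^*(f dg) = (f ∘ F) d(g ∘ F), substitute each coordinate x_i by F_i(u, v) in f_i, and replace dx_i by d F_i = (∂F_i/∂u) du + (∂F_i/∂v) dv.
  For the x component: f_1(F) = -2*v^2; d F_1 = (0) du + (-4*v) dv
  For the y component: f_2(F) = v^2 - 6*v + 2; d F_2 = (0) du + (-2) dv
  For the z component: f_3(F) = 6*v; d F_3 = (0) du + (2*v) dv
Combining and collecting du, dv coefficients:
  coeff of du: 0
  coeff of dv: 8*v^3 + 10*v^2 + 12*v - 4
F^* omega = (8*v^3 + 10*v^2 + 12*v - 4) dv.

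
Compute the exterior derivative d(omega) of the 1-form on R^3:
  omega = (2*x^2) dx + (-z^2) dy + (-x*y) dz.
d(omega) = (-y) dx ∧ dz + (-x + 2*z) dy ∧ dz

For a 1-form omega = sum_i f_i dx_i, the exterior derivative is
  d(omega) = sum_{i < j} (∂f_j/∂x_i - ∂f_i/∂x_j) dx_i ∧ dx_j.
  coefficient of dx ∧ dz: ∂f_3/∂x - ∂f_1/∂z = ∂(-x*y)/∂x - ∂(2*x^2)/∂z = -y
  coefficient of dy ∧ dz: ∂f_3/∂y - ∂f_2/∂z = ∂(-x*y)/∂y - ∂(-z^2)/∂z = -x + 2*z
Assembling: d(omega) = (-y) dx ∧ dz + (-x + 2*z) dy ∧ dz.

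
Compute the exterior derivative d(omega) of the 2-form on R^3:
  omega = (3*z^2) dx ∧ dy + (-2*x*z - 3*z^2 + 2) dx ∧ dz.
d(omega) = (6*z) dx ∧ dy ∧ dz

For a 2-form omega = sum_{i<j} g_{ij} dx_i ∧ dx_j, the exterior derivative is
  d(omega) = sum_{i<j} d(g_{ij}) ∧ dx_i ∧ dx_j = sum_{i<j, k} (∂g_{ij}/∂x_k) dx_k ∧ dx_i ∧ dx_j.
Expand each term, using dx_k ∧ dx_i ∧ dx_j = sgn(permutation) dx_{(a)} ∧ dx_{(b)} ∧ dx_{(c)} with (a < b < c) sorted:
  d(3*z^2) includes (∂/∂z)(3*z^2) dz = (6*z) dz, which multiplied by dx ∧ dy gives (6*z) dx ∧ dy ∧ dz
Collecting like 3-forms: d(omega) = (6*z) dx ∧ dy ∧ dz.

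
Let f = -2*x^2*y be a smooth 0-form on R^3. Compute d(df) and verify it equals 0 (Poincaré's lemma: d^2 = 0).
d(df) = 0

Step 1: df = sum_i (∂f/∂x_i) dx_i = (-4*x*y) dx + (-2*x^2) dy + (0) dz.
Step 2: Apply d again. Using the 1-form formula, the coefficient of dx ∧ dy in d(df) is ∂^2 f/∂x ∂y - ∂^2 f/∂y ∂x = (-4*x) - (-4*x) = 0 (equality of mixed partials for smooth f).
Similarly for dx ∧ dz and dy ∧ dz — all coefficients vanish. So d(df) = 0.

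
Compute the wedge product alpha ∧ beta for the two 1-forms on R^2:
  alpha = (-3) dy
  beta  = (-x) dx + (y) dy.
alpha ∧ beta = (-3*x) dx ∧ dy

Distribute the wedge, using dx_i ∧ dx_j = -dx_j ∧ dx_i and dx_i ∧ dx_i = 0. For each pair (i, j) with i < j, the coefficient of dx_i ∧ dx_j in alpha ∧ beta is (alpha_i * beta_j - alpha_j * beta_i). Collecting: alpha ∧ beta = (-3*x) dx ∧ dy.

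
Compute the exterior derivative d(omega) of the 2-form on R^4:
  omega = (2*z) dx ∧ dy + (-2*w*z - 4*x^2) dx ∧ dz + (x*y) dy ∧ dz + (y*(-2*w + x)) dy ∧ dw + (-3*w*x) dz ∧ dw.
d(omega) = (y + 2) dx ∧ dy ∧ dz + (-3*w - 2*z) dx ∧ dz ∧ dw + (y) dx ∧ dy ∧ dw

For a 2-form omega = sum_{i<j} g_{ij} dx_i ∧ dx_j, the exterior derivative is
  d(omega) = sum_{i<j} d(g_{ij}) ∧ dx_i ∧ dx_j = sum_{i<j, k} (∂g_{ij}/∂x_k) dx_k ∧ dx_i ∧ dx_j.
Expand each term, using dx_k ∧ dx_i ∧ dx_j = sgn(permutation) dx_{(a)} ∧ dx_{(b)} ∧ dx_{(c)} with (a < b < c) sorted:
  d(2*z) includes (∂/∂z)(2*z) dz = (2) dz, which multiplied by dx ∧ dy gives (2) dx ∧ dy ∧ dz
  d(-2*w*z - 4*x^2) includes (∂/∂w)(-2*w*z - 4*x^2) dw = (-2*z) dw, which multiplied by dx ∧ dz gives (-2*z) dx ∧ dz ∧ dw
  d(x*y) includes (∂/∂x)(x*y) dx = (y) dx, which multiplied by dy ∧ dz gives (y) dx ∧ dy ∧ dz
  d(y*(-2*w + x)) includes (∂/∂x)(y*(-2*w + x)) dx = (y) dx, which multiplied by dy ∧ dw gives (y) dx ∧ dy ∧ dw
  d(-3*w*x) includes (∂/∂x)(-3*w*x) dx = (-3*w) dx, which multiplied by dz ∧ dw gives (-3*w) dx ∧ dz ∧ dw
Collecting like 3-forms: d(omega) = (y + 2) dx ∧ dy ∧ dz + (-3*w - 2*z) dx ∧ dz ∧ dw + (y) dx ∧ dy ∧ dw.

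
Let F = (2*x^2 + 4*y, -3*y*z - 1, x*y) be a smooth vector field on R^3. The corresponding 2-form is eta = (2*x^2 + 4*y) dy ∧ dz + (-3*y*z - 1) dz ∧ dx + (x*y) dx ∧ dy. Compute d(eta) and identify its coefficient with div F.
d(eta) = (4*x - 3*z) dx ∧ dy ∧ dz; div F = 4*x - 3*z

For a 2-form in R^3 of the form above, applying d gives a 3-form with coefficient ∂P/∂x + ∂Q/∂y + ∂R/∂z:
  ∂P/∂x = 4*x
  ∂Q/∂y = -3*z
  ∂R/∂z = 0
Sum = 4*x - 3*z, which is exactly div F.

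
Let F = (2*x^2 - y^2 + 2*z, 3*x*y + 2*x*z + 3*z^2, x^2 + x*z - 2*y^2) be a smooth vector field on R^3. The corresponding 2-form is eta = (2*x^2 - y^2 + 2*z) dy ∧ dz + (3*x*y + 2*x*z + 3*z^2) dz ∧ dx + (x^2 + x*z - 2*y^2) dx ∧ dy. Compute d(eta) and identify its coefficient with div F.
d(eta) = (8*x) dx ∧ dy ∧ dz; div F = 8*x

For a 2-form in R^3 of the form above, applying d gives a 3-form with coefficient ∂P/∂x + ∂Q/∂y + ∂R/∂z:
  ∂P/∂x = 4*x
  ∂Q/∂y = 3*x
  ∂R/∂z = x
Sum = 8*x, which is exactly div F.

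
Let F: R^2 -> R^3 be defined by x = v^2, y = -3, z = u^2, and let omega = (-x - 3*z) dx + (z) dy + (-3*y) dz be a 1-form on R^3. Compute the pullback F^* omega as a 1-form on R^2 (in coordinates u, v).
F^* omega = (18*u) du + (2*v*(-3*u^2 - v^2)) dv

Using F^*(f dg) = (f ∘ F) d(g ∘ F), substitute each coordinate x_i by F_i(u, v) in f_i, and replace dx_i by d F_i = (∂F_i/∂u) du + (∂F_i/∂v) dv.
  For the x component: f_1(F) = -3*u^2 - v^2; d F_1 = (0) du + (2*v) dv
  For the y component: f_2(F) = u^2; d F_2 = (0) du + (0) dv
  For the z component: f_3(F) = 9; d F_3 = (2*u) du + (0) dv
Combining and collecting du, dv coefficients:
  coeff of du: 18*u
  coeff of dv: 2*v*(-3*u^2 - v^2)
F^* omega = (18*u) du + (2*v*(-3*u^2 - v^2)) dv.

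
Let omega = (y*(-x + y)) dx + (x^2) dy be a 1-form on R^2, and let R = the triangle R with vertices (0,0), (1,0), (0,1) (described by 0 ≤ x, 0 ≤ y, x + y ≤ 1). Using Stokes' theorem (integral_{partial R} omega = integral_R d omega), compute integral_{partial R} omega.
integral_(partial R) omega = 1/6

Stokes: integral_partial_R omega = integral_R d omega with d omega = (∂Q/∂x - ∂P/∂y) dx ∧ dy.
  ∂Q/∂x = 2*x
  ∂P/∂y = -x + 2*y
  integrand = ∂Q/∂x - ∂P/∂y = 3*x - 2*y.
Integrating over R: integral_0^1 integral_0^{1-x} (3*x - 2*y) dy dx = 1/6.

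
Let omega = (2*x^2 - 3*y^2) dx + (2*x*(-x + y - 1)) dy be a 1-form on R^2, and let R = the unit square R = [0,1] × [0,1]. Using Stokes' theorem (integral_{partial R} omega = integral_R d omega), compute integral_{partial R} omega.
integral_(partial R) omega = 0

Stokes: integral_partial_R omega = integral_R d omega with d omega = (∂Q/∂x - ∂P/∂y) dx ∧ dy.
  ∂Q/∂x = -4*x + 2*y - 2
  ∂P/∂y = -6*y
  integrand = ∂Q/∂x - ∂P/∂y = -4*x + 8*y - 2.
Integrating over R: integral_0^1 integral_0^1 (-4*x + 8*y - 2) dx dy = 0.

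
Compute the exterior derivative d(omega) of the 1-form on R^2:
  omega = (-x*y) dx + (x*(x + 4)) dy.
d(omega) = (3*x + 4) dx ∧ dy

For a 1-form omega = sum_i f_i dx_i, the exterior derivative is
  d(omega) = sum_{i < j} (∂f_j/∂x_i - ∂f_i/∂x_j) dx_i ∧ dx_j.
  coefficient of dx ∧ dy: ∂f_2/∂x - ∂f_1/∂y = ∂(x*(x + 4))/∂x - ∂(-x*y)/∂y = 3*x + 4
Assembling: d(omega) = (3*x + 4) dx ∧ dy.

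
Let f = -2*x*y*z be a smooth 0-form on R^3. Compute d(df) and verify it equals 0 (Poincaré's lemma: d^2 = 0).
d(df) = 0

Step 1: df = sum_i (∂f/∂x_i) dx_i = (-2*y*z) dx + (-2*x*z) dy + (-2*x*y) dz.
Step 2: Apply d again. Using the 1-form formula, the coefficient of dx ∧ dy in d(df) is ∂^2 f/∂x ∂y - ∂^2 f/∂y ∂x = (-2*z) - (-2*z) = 0 (equality of mixed partials for smooth f).
Similarly for dx ∧ dz and dy ∧ dz — all coefficients vanish. So d(df) = 0.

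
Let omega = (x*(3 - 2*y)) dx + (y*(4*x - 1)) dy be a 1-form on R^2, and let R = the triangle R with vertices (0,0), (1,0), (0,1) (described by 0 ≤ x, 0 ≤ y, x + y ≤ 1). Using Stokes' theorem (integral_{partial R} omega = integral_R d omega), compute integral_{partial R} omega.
integral_(partial R) omega = 1

Stokes: integral_partial_R omega = integral_R d omega with d omega = (∂Q/∂x - ∂P/∂y) dx ∧ dy.
  ∂Q/∂x = 4*y
  ∂P/∂y = -2*x
  integrand = ∂Q/∂x - ∂P/∂y = 2*x + 4*y.
Integrating over R: integral_0^1 integral_0^{1-x} (2*x + 4*y) dy dx = 1.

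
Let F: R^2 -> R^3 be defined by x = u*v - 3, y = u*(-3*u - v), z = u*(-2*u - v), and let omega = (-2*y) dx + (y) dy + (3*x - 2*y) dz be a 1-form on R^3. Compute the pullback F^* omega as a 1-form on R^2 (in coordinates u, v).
F^* omega = (-6*u^3 - 11*u^2*v - 2*u*v^2 + 36*u + 9*v) du + (u*(3*u^2 - 2*u*v + 9)) dv

Using F^*(f dg) = (f ∘ F) d(g ∘ F), substitute each coordinate x_i by F_i(u, v) in f_i, and replace dx_i by d F_i = (∂F_i/∂u) du + (∂F_i/∂v) dv.
  For the x component: f_1(F) = 2*u*(3*u + v); d F_1 = (v) du + (u) dv
  For the y component: f_2(F) = u*(-3*u - v); d F_2 = (-6*u - v) du + (-u) dv
  For the z component: f_3(F) = 6*u^2 + 5*u*v - 9; d F_3 = (-4*u - v) du + (-u) dv
Combining and collecting du, dv coefficients:
  coeff of du: -6*u^3 - 11*u^2*v - 2*u*v^2 + 36*u + 9*v
  coeff of dv: u*(3*u^2 - 2*u*v + 9)
F^* omega = (-6*u^3 - 11*u^2*v - 2*u*v^2 + 36*u + 9*v) du + (u*(3*u^2 - 2*u*v + 9)) dv.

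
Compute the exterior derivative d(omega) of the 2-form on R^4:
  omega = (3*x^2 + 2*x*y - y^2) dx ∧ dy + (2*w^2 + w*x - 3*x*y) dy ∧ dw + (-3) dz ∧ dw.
d(omega) = (w - 3*y) dx ∧ dy ∧ dw

For a 2-form omega = sum_{i<j} g_{ij} dx_i ∧ dx_j, the exterior derivative is
  d(omega) = sum_{i<j} d(g_{ij}) ∧ dx_i ∧ dx_j = sum_{i<j, k} (∂g_{ij}/∂x_k) dx_k ∧ dx_i ∧ dx_j.
Expand each term, using dx_k ∧ dx_i ∧ dx_j = sgn(permutation) dx_{(a)} ∧ dx_{(b)} ∧ dx_{(c)} with (a < b < c) sorted:
  d(2*w^2 + w*x - 3*x*y) includes (∂/∂x)(2*w^2 + w*x - 3*x*y) dx = (w - 3*y) dx, which multiplied by dy ∧ dw gives (w - 3*y) dx ∧ dy ∧ dw
Collecting like 3-forms: d(omega) = (w - 3*y) dx ∧ dy ∧ dw.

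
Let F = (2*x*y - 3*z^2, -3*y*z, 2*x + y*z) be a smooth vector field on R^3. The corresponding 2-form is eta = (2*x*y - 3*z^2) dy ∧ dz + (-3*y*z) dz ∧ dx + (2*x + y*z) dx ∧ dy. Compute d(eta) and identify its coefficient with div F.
d(eta) = (3*y - 3*z) dx ∧ dy ∧ dz; div F = 3*y - 3*z

For a 2-form in R^3 of the form above, applying d gives a 3-form with coefficient ∂P/∂x + ∂Q/∂y + ∂R/∂z:
  ∂P/∂x = 2*y
  ∂Q/∂y = -3*z
  ∂R/∂z = y
Sum = 3*y - 3*z, which is exactly div F.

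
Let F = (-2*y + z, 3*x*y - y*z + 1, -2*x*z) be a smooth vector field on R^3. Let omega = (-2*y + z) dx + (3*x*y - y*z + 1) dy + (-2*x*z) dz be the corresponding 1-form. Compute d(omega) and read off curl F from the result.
d(omega) = (y) dy ∧ dz + (2*z + 1) dz ∧ dx + (3*y + 2) dx ∧ dy; curl F = (y, 2*z + 1, 3*y + 2)

d omega = sum_{i<j} (∂f_j/∂x_i - ∂f_i/∂x_j) dx_i ∧ dx_j. Under the identification (dy ∧ dz, dz ∧ dx, dx ∧ dy) ↔ (e_x, e_y, e_z), the coefficients are exactly the components of curl F. Compute:
  ∂R/∂y - ∂Q/∂z = (0) - (-y) = y
  ∂P/∂z - ∂R/∂x = (1) - (-2*z) = 2*z + 1
  ∂Q/∂x - ∂P/∂y = (3*y) - (-2) = 3*y + 2.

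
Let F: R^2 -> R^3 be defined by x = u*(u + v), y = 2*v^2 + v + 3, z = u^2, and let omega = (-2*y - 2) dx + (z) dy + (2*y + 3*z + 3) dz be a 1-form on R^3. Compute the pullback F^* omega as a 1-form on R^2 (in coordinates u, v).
F^* omega = (6*u^3 + 2*u - 4*v^3 - 2*v^2 - 8*v) du + (u*(4*u*v + u - 4*v^2 - 2*v - 8)) dv

Using F^*(f dg) = (f ∘ F) d(g ∘ F), substitute each coordinate x_i by F_i(u, v) in f_i, and replace dx_i by d F_i = (∂F_i/∂u) du + (∂F_i/∂v) dv.
  For the x component: f_1(F) = -4*v^2 - 2*v - 8; d F_1 = (2*u + v) du + (u) dv
  For the y component: f_2(F) = u^2; d F_2 = (0) du + (4*v + 1) dv
  For the z component: f_3(F) = 3*u^2 + 4*v^2 + 2*v + 9; d F_3 = (2*u) du + (0) dv
Combining and collecting du, dv coefficients:
  coeff of du: 6*u^3 + 2*u - 4*v^3 - 2*v^2 - 8*v
  coeff of dv: u*(4*u*v + u - 4*v^2 - 2*v - 8)
F^* omega = (6*u^3 + 2*u - 4*v^3 - 2*v^2 - 8*v) du + (u*(4*u*v + u - 4*v^2 - 2*v - 8)) dv.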